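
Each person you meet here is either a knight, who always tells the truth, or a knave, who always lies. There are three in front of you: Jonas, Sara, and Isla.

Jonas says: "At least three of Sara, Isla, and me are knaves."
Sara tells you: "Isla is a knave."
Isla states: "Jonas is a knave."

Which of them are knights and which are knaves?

Jonas: knave, Sara: knave, Isla: knight

Consider Jonas. Suppose Jonas is a knight.
Then Jonas's own statement would have to be true, but it can't be — contradiction.
So Jonas is a knave.
With that fixed, Isla's statement is true, so Isla is a knight.
With that fixed, Sara's statement is false, so Sara is a knave.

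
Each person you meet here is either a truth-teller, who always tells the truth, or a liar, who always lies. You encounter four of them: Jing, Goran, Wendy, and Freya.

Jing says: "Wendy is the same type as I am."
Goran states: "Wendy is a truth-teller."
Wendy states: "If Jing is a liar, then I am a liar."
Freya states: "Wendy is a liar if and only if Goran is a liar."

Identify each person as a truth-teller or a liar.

Consider Jing. Suppose Jing is a liar.
Then whichever role Wendy has, Wendy's statement has the wrong truth value — contradiction.
So Jing is a truth-teller.
With that fixed, Wendy's statement is true, so Wendy is a truth-teller.
With that fixed, Goran's statement is true, so Goran is a truth-teller.
With that fixed, Freya's statement is true, so Freya is a truth-teller.

Jing: truth-teller, Goran: truth-teller, Wendy: truth-teller, Freya: truth-teller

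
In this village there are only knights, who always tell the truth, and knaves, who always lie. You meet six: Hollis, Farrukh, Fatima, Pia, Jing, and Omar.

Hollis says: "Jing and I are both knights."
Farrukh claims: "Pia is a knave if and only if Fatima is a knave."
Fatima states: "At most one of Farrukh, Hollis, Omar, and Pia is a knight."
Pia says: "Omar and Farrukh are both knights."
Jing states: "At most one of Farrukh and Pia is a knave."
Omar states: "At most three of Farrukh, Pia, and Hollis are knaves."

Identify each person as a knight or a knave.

Regardless of anyone's role, Omar's statement is true, so Omar is a knight.
Consider Hollis. Suppose Hollis is a knight.
Then no assignment of the remaining roles makes every statement match its speaker's type — contradiction.
So Hollis is a knave.
Consider Farrukh. Suppose Farrukh is a knight.
Then no assignment of the remaining roles makes every statement match its speaker's type — contradiction.
So Farrukh is a knave.
With that fixed, Pia's statement is false, so Pia is a knave.
With that fixed, Jing's statement is false, so Jing is a knave.
With that fixed, Fatima's statement is true, so Fatima is a knight.

Hollis: knave, Farrukh: knave, Fatima: knight, Pia: knave, Jing: knave, Omar: knight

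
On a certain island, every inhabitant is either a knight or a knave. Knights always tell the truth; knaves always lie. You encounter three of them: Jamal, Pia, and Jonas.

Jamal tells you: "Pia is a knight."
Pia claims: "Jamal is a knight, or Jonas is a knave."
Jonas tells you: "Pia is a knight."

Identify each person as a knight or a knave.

Consider Jamal. Suppose Jamal is a knave.
Then no assignment of the remaining roles makes every statement match its speaker's type — contradiction.
So Jamal is a knight.
With that fixed, Pia's statement is true, so Pia is a knight.
With that fixed, Jonas's statement is true, so Jonas is a knight.

Jamal: knight, Pia: knight, Jonas: knight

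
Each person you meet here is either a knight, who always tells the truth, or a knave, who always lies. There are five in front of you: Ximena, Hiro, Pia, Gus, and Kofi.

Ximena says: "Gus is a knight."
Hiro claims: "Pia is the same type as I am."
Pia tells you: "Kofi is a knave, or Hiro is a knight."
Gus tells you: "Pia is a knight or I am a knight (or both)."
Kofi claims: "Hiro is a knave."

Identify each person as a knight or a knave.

Ximena: knight, Hiro: knight, Pia: knight, Gus: knight, Kofi: knave

Consider Ximena. Suppose Ximena is a knave.
Then no assignment of the remaining roles makes every statement match its speaker's type — contradiction.
So Ximena is a knight.
Consider Hiro. Suppose Hiro is a knave.
Then no assignment of the remaining roles makes every statement match its speaker's type — contradiction.
So Hiro is a knight.
With that fixed, Pia's statement is true, so Pia is a knight.
With that fixed, Gus's statement is true, so Gus is a knight.
With that fixed, Kofi's statement is false, so Kofi is a knave.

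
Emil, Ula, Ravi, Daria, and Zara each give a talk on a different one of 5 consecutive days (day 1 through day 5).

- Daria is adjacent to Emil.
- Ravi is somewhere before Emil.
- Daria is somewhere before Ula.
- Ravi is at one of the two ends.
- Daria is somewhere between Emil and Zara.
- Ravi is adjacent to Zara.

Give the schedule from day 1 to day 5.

Ravi, Zara, Daria, Emil, Ula

From clues 1–2: Ravi is in {1,2,3}.
From clues 1–3: Ula is in {4,5}.
From clues 1–4: Ravi → day 1.
From clues 1–5: Daria → day 3.
From clues 1–6: Zara → day 2, Emil → day 4, Ula → day 5.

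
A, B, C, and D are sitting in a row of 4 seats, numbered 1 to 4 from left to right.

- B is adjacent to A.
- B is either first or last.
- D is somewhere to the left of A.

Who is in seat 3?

With clues 1–2, B is ruled out for seat 3.
With clues 1–3, C and D are ruled out for seat 3.
So seat 3 is A.

A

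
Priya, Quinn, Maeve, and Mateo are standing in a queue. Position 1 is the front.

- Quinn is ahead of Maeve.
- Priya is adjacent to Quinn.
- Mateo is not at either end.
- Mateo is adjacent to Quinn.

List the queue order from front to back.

Priya, Quinn, Mateo, Maeve

From clue 1: Quinn is in {1,2,3}.
From clues 1–2: Maeve is in {3,4}.
From clues 1–3: Mateo → position 3, Maeve → position 4.
From clues 1–4: Priya → position 1, Quinn → position 2.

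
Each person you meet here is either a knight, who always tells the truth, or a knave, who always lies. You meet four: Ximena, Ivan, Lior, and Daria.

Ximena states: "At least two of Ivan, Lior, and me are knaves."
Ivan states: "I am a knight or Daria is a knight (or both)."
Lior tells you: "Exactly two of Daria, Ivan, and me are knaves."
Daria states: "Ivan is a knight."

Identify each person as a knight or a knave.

Ximena: knight, Ivan: knave, Lior: knave, Daria: knave

Consider Ximena. Suppose Ximena is a knave.
Then no assignment of the remaining roles makes every statement match its speaker's type — contradiction.
So Ximena is a knight.
Consider Ivan. Suppose Ivan is a knight.
Then Ximena's statement comes out false, contradicting Ximena being a knight.
So Ivan is a knave.
With that fixed, Daria's statement is false, so Daria is a knave.
Consider Lior. Suppose Lior is a knight.
Then Ximena's statement comes out false, contradicting Ximena being a knight.
So Lior is a knave.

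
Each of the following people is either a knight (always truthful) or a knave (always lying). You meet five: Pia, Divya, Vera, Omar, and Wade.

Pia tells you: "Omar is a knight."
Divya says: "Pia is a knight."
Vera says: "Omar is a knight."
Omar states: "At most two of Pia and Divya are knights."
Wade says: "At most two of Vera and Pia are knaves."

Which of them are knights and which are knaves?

Regardless of anyone's role, Omar's statement is true, so Omar is a knight.
With that fixed, Wade's statement is true, so Wade is a knight.
With that fixed, Pia's statement is true, so Pia is a knight.
With that fixed, Divya's statement is true, so Divya is a knight.
With that fixed, Vera's statement is true, so Vera is a knight.

Pia: knight, Divya: knight, Vera: knight, Omar: knight, Wade: knight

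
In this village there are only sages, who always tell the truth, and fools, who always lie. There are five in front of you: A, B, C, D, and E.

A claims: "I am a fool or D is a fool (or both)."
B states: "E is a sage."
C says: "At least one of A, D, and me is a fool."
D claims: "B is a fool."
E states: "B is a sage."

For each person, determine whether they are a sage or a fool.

A: sage, B: sage, C: sage, D: fool, E: sage

Consider A. Suppose A is a fool.
Then A's own statement would have to be false, but it can't be — contradiction.
So A is a sage.
Consider B. Suppose B is a fool.
Then no assignment of the remaining roles makes every statement match its speaker's type — contradiction.
So B is a sage.
With that fixed, D's statement is false, so D is a fool.
With that fixed, E's statement is true, so E is a sage.
With that fixed, C's statement is true, so C is a sage.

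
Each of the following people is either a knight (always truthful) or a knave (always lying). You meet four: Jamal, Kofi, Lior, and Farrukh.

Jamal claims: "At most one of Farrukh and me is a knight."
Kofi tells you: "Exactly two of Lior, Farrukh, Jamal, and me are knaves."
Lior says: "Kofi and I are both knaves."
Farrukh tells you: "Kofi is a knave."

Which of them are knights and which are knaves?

Consider Jamal. Suppose Jamal is a knave.
Then Jamal's own statement would have to be false, but it can't be — contradiction.
So Jamal is a knight.
Consider Kofi. Suppose Kofi is a knave.
Then whichever role Lior has, Lior's statement has the wrong truth value — contradiction.
So Kofi is a knight.
With that fixed, Lior's statement is false, so Lior is a knave.
With that fixed, Farrukh's statement is false, so Farrukh is a knave.

Jamal: knight, Kofi: knight, Lior: knave, Farrukh: knave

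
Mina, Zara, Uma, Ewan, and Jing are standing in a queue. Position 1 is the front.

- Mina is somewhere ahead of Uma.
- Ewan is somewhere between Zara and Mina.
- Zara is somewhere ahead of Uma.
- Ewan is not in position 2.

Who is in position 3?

Ewan

With clues 1–3, Uma is ruled out for position 3.
With clues 1–4, Jing, Mina, and Zara are ruled out for position 3.
So position 3 is Ewan.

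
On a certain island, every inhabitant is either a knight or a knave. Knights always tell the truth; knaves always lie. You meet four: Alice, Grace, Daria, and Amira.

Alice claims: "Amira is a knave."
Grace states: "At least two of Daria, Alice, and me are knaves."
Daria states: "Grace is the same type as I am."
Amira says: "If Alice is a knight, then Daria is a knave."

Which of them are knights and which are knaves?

Consider Alice. Suppose Alice is a knight.
Then no assignment of the remaining roles makes every statement match its speaker's type — contradiction.
So Alice is a knave.
With that fixed, Amira's statement is true, so Amira is a knight.
Consider Grace. Suppose Grace is a knave.
Then Grace's own statement would have to be false, but it can't be — contradiction.
So Grace is a knight.
Consider Daria. Suppose Daria is a knight.
Then Grace's statement comes out false, contradicting Grace being a knight.
So Daria is a knave.

Alice: knave, Grace: knight, Daria: knave, Amira: knight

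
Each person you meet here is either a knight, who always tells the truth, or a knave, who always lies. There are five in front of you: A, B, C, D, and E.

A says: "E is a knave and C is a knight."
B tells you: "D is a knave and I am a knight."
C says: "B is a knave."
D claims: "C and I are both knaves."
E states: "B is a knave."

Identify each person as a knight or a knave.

Consider A. Suppose A is a knight.
Then no assignment of the remaining roles makes every statement match its speaker's type — contradiction.
So A is a knave.
Consider B. Suppose B is a knight.
Then no assignment of the remaining roles makes every statement match its speaker's type — contradiction.
So B is a knave.
With that fixed, C's statement is true, so C is a knight.
With that fixed, D's statement is false, so D is a knave.
With that fixed, E's statement is true, so E is a knight.

A: knave, B: knave, C: knight, D: knave, E: knight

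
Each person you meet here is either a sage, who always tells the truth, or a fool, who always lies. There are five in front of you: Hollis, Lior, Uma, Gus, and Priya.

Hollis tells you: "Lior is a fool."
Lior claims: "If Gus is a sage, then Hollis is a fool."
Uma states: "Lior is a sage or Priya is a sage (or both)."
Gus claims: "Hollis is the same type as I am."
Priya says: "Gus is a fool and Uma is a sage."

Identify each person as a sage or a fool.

Hollis: sage, Lior: fool, Uma: fool, Gus: sage, Priya: fool

Consider Hollis. Suppose Hollis is a fool.
Then whichever role Gus has, Gus's statement has the wrong truth value — contradiction.
So Hollis is a sage.
Consider Lior. Suppose Lior is a sage.
Then Hollis's statement comes out false, contradicting Hollis being a sage.
So Lior is a fool.
Consider Uma. Suppose Uma is a sage.
Then no assignment of the remaining roles makes every statement match its speaker's type — contradiction.
So Uma is a fool.
With that fixed, Priya's statement is false, so Priya is a fool.
Consider Gus. Suppose Gus is a fool.
Then Lior's statement comes out true, contradicting Lior being a fool.
So Gus is a sage.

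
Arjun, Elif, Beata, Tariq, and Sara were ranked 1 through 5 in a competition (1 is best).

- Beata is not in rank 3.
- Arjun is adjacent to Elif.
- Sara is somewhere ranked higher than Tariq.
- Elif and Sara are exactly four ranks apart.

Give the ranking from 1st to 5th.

Sara, Beata, Tariq, Arjun, Elif

From clue 1: Beata is in {1,2,4,5}.
From clues 1–4: Sara → rank 1, Beata → rank 2, Tariq → rank 3, Arjun → rank 4, Elif → rank 5.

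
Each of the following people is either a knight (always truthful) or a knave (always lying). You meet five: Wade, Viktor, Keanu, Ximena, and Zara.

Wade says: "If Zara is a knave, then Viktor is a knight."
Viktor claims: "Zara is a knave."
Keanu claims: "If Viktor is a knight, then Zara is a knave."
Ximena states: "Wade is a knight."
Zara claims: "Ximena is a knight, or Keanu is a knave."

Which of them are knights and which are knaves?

Consider Wade. Suppose Wade is a knave.
Then no assignment of the remaining roles makes every statement match its speaker's type — contradiction.
So Wade is a knight.
With that fixed, Ximena's statement is true, so Ximena is a knight.
With that fixed, Zara's statement is true, so Zara is a knight.
With that fixed, Viktor's statement is false, so Viktor is a knave.
With that fixed, Keanu's statement is true, so Keanu is a knight.

Wade: knight, Viktor: knave, Keanu: knight, Ximena: knight, Zara: knight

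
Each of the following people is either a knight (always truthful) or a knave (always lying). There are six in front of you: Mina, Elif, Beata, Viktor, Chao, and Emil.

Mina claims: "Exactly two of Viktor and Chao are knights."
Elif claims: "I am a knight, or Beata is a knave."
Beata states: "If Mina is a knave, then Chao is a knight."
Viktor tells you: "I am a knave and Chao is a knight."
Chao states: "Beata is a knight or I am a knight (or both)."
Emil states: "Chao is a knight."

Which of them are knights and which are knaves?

Mina: knave, Elif: knight, Beata: knave, Viktor: knave, Chao: knave, Emil: knave

Consider Mina. Suppose Mina is a knight.
Then no assignment of the remaining roles makes every statement match its speaker's type — contradiction.
So Mina is a knave.
Consider Elif. Suppose Elif is a knave.
Then no assignment of the remaining roles makes every statement match its speaker's type — contradiction.
So Elif is a knight.
Consider Beata. Suppose Beata is a knight.
Then no assignment of the remaining roles makes every statement match its speaker's type — contradiction.
So Beata is a knave.
Consider Viktor. Suppose Viktor is a knight.
Then Viktor's own statement would have to be true, but it can't be — contradiction.
So Viktor is a knave.
Consider Chao. Suppose Chao is a knight.
Then Beata's statement comes out true, contradicting Beata being a knave.
So Chao is a knave.
With that fixed, Emil's statement is false, so Emil is a knave.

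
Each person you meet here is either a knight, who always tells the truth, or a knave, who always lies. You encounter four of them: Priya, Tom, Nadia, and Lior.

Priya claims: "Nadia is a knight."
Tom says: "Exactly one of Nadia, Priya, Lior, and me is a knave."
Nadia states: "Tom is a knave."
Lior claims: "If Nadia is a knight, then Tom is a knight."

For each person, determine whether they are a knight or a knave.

Priya: knight, Tom: knave, Nadia: knight, Lior: knave

Consider Priya. Suppose Priya is a knave.
Then no assignment of the remaining roles makes every statement match its speaker's type — contradiction.
So Priya is a knight.
Consider Tom. Suppose Tom is a knight.
Then no assignment of the remaining roles makes every statement match its speaker's type — contradiction.
So Tom is a knave.
With that fixed, Nadia's statement is true, so Nadia is a knight.
With that fixed, Lior's statement is false, so Lior is a knave.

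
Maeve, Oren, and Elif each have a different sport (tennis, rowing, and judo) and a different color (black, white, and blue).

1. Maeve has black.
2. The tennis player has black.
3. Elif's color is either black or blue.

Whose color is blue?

Clue 1 rules out Maeve for the one with color blue.
With clues 1–3, Oren is impossible for the one with color blue.
That leaves Elif.

Elif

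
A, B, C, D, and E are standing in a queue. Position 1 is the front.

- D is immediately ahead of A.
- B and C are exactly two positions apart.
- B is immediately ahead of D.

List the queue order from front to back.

From clue 1: A is in {2,3,4,5}.
From clues 1–2: A is in {2,5}.
From clues 1–3: C → position 1, E → position 2, B → position 3, D → position 4, A → position 5.

C, E, B, D, A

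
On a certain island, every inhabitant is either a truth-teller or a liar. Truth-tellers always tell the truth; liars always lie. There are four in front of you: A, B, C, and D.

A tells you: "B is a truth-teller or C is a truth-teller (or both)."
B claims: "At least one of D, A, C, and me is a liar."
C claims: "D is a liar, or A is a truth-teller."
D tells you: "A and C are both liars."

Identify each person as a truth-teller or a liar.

Consider A. Suppose A is a liar.
Then no assignment of the remaining roles makes every statement match its speaker's type — contradiction.
So A is a truth-teller.
With that fixed, C's statement is true, so C is a truth-teller.
With that fixed, D's statement is false, so D is a liar.
With that fixed, B's statement is true, so B is a truth-teller.

A: truth-teller, B: truth-teller, C: truth-teller, D: liar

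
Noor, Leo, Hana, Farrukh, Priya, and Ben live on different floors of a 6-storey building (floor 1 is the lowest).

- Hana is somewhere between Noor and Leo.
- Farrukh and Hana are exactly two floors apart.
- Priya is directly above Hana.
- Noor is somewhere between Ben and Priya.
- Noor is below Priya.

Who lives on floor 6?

Leo

With clue 1, Hana is ruled out for floor 6.
With clues 1–3, Farrukh and Priya are ruled out for floor 6.
With clues 1–4, Noor is ruled out for floor 6.
With clues 1–5, Ben is ruled out for floor 6.
So floor 6 is Leo.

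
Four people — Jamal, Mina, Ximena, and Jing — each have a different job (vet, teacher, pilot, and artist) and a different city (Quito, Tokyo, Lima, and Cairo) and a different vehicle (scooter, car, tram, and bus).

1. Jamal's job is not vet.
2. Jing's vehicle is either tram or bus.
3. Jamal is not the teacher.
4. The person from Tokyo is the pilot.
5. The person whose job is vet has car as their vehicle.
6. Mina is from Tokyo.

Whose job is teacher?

Jing

With clues 1–3, Jamal is impossible for the one with job teacher.
With clues 1–6, Mina and Ximena are impossible for the one with job teacher.
That leaves Jing.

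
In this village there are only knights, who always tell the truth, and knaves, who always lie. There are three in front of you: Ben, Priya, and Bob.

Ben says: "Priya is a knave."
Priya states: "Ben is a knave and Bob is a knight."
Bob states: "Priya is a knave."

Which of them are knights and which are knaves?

Ben: knight, Priya: knave, Bob: knight

Consider Ben. Suppose Ben is a knave.
Then no assignment of the remaining roles makes every statement match its speaker's type — contradiction.
So Ben is a knight.
With that fixed, Priya's statement is false, so Priya is a knave.
With that fixed, Bob's statement is true, so Bob is a knight.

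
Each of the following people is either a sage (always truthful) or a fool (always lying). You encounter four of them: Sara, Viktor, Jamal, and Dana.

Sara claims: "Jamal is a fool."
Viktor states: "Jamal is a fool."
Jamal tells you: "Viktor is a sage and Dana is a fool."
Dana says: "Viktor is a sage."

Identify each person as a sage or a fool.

Consider Sara. Suppose Sara is a fool.
Then no assignment of the remaining roles makes every statement match its speaker's type — contradiction.
So Sara is a sage.
Consider Viktor. Suppose Viktor is a fool.
Then no assignment of the remaining roles makes every statement match its speaker's type — contradiction.
So Viktor is a sage.
With that fixed, Dana's statement is true, so Dana is a sage.
With that fixed, Jamal's statement is false, so Jamal is a fool.

Sara: sage, Viktor: sage, Jamal: fool, Dana: sage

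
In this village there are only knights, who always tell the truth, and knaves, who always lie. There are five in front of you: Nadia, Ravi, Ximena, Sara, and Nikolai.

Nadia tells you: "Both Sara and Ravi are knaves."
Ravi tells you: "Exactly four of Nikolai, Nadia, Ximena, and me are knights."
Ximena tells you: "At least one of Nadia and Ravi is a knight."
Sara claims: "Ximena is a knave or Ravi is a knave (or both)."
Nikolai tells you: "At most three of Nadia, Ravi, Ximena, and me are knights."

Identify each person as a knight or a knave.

Consider Nadia. Suppose Nadia is a knight.
Then no assignment of the remaining roles makes every statement match its speaker's type — contradiction.
So Nadia is a knave.
With that fixed, Ravi's statement is false, so Ravi is a knave.
With that fixed, Ximena's statement is false, so Ximena is a knave.
With that fixed, Sara's statement is true, so Sara is a knight.
With that fixed, Nikolai's statement is true, so Nikolai is a knight.

Nadia: knave, Ravi: knave, Ximena: knave, Sara: knight, Nikolai: knight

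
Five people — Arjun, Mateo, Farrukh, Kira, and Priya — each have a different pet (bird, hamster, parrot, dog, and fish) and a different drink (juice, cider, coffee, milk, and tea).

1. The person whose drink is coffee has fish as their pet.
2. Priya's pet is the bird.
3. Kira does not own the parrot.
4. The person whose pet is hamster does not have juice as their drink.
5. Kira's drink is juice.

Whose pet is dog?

Kira

With clues 1–2, Priya is impossible for the one with pet dog.
With clues 1–5, Arjun, Farrukh, and Mateo are impossible for the one with pet dog.
That leaves Kira.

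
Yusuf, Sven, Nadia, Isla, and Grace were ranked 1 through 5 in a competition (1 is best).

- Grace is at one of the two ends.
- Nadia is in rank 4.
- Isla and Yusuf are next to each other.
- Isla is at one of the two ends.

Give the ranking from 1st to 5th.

Isla, Yusuf, Sven, Nadia, Grace

From clue 1: Grace is in {1,5}.
From clues 1–2: Nadia → rank 4.
From clues 1–3: Grace is in {1,5}.
From clues 1–4: Isla → rank 1, Yusuf → rank 2, Sven → rank 3, Grace → rank 5.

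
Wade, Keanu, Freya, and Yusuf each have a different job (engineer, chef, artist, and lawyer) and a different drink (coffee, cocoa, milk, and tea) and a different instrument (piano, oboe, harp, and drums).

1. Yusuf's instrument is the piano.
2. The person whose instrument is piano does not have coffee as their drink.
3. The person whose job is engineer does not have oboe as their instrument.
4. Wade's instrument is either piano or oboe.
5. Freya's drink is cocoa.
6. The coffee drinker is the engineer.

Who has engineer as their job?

With clues 1–4, Wade is impossible for the one with job engineer.
With clues 1–6, Freya and Yusuf are impossible for the one with job engineer.
That leaves Keanu.

Keanu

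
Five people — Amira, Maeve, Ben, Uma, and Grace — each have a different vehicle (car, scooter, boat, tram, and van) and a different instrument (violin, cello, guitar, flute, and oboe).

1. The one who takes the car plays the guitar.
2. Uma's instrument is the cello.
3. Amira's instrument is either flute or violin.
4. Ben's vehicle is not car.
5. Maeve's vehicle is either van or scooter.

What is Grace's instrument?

With clues 1–2, cello is impossible for Grace's instrument.
With clues 1–5, flute, oboe, and violin are impossible for Grace's instrument.
That leaves guitar.

guitar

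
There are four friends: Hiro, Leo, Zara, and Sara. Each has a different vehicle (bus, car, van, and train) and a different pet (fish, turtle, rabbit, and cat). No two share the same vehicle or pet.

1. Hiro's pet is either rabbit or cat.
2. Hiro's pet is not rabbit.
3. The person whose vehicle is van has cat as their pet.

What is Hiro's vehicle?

van

With clues 1–3, bus, car, and train are impossible for Hiro's vehicle.
That leaves van.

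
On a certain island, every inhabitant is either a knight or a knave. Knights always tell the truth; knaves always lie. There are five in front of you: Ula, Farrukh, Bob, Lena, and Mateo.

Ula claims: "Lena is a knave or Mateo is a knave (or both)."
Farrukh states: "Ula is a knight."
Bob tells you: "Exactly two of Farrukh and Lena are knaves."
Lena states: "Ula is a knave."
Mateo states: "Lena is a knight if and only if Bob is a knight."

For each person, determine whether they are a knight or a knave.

Ula: knight, Farrukh: knight, Bob: knave, Lena: knave, Mateo: knight

Consider Ula. Suppose Ula is a knave.
Then no assignment of the remaining roles makes every statement match its speaker's type — contradiction.
So Ula is a knight.
With that fixed, Farrukh's statement is true, so Farrukh is a knight.
With that fixed, Bob's statement is false, so Bob is a knave.
With that fixed, Lena's statement is false, so Lena is a knave.
With that fixed, Mateo's statement is true, so Mateo is a knight.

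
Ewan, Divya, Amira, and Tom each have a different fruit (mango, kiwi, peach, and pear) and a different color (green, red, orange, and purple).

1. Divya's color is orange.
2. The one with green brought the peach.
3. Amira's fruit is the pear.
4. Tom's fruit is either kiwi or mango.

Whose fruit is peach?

Ewan

With clues 1–2, Divya is impossible for the one with fruit peach.
With clues 1–3, Amira is impossible for the one with fruit peach.
With clues 1–4, Tom is impossible for the one with fruit peach.
That leaves Ewan.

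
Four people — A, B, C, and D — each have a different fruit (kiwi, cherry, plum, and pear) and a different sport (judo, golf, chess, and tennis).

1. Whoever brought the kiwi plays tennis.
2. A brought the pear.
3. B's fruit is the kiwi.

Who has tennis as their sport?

With clues 1–2, A is impossible for the one with sport tennis.
With clues 1–3, C and D are impossible for the one with sport tennis.
That leaves B.

B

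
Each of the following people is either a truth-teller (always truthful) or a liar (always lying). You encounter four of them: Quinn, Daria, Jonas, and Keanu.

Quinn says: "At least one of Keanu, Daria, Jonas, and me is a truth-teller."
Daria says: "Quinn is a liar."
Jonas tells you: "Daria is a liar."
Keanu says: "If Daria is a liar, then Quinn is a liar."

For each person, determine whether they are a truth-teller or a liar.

Consider Quinn. Suppose Quinn is a liar.
Then no assignment of the remaining roles makes every statement match its speaker's type — contradiction.
So Quinn is a truth-teller.
With that fixed, Daria's statement is false, so Daria is a liar.
With that fixed, Jonas's statement is true, so Jonas is a truth-teller.
With that fixed, Keanu's statement is false, so Keanu is a liar.

Quinn: truth-teller, Daria: liar, Jonas: truth-teller, Keanu: liar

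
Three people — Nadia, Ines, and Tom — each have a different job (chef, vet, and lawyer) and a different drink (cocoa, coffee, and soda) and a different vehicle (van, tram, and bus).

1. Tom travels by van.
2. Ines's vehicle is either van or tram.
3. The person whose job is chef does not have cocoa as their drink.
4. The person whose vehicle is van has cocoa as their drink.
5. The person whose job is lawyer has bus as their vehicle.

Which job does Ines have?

chef

With clues 1–5, lawyer and vet are impossible for Ines's job.
That leaves chef.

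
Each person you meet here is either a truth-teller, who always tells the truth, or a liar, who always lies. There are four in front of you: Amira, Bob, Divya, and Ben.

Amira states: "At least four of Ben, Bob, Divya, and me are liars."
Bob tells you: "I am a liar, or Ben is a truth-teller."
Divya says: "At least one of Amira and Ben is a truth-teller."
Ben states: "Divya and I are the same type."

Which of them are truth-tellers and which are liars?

Consider Amira. Suppose Amira is a truth-teller.
Then Amira's own statement would have to be true, but it can't be — contradiction.
So Amira is a liar.
Consider Bob. Suppose Bob is a liar.
Then Bob's own statement would have to be false, but it can't be — contradiction.
So Bob is a truth-teller.
Consider Divya. Suppose Divya is a liar.
Then whichever role Ben has, Ben's statement has the wrong truth value — contradiction.
So Divya is a truth-teller.
Consider Ben. Suppose Ben is a liar.
Then Bob's statement comes out false, contradicting Bob being a truth-teller.
So Ben is a truth-teller.

Amira: liar, Bob: truth-teller, Divya: truth-teller, Ben: truth-teller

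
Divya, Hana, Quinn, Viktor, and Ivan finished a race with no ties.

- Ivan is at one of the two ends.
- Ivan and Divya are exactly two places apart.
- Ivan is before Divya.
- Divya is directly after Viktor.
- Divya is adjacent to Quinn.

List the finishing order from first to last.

Ivan, Viktor, Divya, Quinn, Hana

From clue 1: Ivan is in {1,5}.
From clues 1–2: Divya → place 3.
From clues 1–3: Ivan → place 1.
From clues 1–4: Viktor → place 2.
From clues 1–5: Quinn → place 4, Hana → place 5.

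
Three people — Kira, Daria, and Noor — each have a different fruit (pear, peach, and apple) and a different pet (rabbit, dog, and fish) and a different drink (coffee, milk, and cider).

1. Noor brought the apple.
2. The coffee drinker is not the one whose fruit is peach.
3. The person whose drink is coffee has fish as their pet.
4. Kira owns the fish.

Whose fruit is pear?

Clue 1 rules out Noor for the one with fruit pear.
With clues 1–4, Daria is impossible for the one with fruit pear.
That leaves Kira.

Kira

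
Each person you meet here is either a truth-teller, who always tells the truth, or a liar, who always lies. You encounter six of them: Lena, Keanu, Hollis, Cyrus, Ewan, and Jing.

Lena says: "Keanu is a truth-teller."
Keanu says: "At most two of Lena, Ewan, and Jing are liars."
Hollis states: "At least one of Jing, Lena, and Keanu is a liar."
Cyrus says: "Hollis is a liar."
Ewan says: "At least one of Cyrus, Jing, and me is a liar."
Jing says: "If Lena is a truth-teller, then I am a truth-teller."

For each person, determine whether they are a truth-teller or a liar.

Lena: truth-teller, Keanu: truth-teller, Hollis: truth-teller, Cyrus: liar, Ewan: truth-teller, Jing: liar

Consider Lena. Suppose Lena is a liar.
Then no assignment of the remaining roles makes every statement match its speaker's type — contradiction.
So Lena is a truth-teller.
With that fixed, Keanu's statement is true, so Keanu is a truth-teller.
Consider Hollis. Suppose Hollis is a liar.
Then no assignment of the remaining roles makes every statement match its speaker's type — contradiction.
So Hollis is a truth-teller.
With that fixed, Cyrus's statement is false, so Cyrus is a liar.
With that fixed, Ewan's statement is true, so Ewan is a truth-teller.
Consider Jing. Suppose Jing is a truth-teller.
Then Hollis's statement comes out false, contradicting Hollis being a truth-teller.
So Jing is a liar.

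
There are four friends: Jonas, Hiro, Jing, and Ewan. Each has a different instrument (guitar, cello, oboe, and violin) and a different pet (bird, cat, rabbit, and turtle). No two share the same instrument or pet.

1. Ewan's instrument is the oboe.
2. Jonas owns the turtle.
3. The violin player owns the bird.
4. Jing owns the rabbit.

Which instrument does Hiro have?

violin

Clue 1 rules out oboe for Hiro's instrument.
With clues 1–4, cello and guitar are impossible for Hiro's instrument.
That leaves violin.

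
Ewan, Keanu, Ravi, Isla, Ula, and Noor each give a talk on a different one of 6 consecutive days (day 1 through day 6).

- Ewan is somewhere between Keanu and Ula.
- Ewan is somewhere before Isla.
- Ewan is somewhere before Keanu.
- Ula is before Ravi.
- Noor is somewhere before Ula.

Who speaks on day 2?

Ula

With clues 1–2, Isla is ruled out for day 2.
With clues 1–3, Keanu is ruled out for day 2.
With clues 1–5, Ewan, Noor, and Ravi are ruled out for day 2.
So day 2 is Ula.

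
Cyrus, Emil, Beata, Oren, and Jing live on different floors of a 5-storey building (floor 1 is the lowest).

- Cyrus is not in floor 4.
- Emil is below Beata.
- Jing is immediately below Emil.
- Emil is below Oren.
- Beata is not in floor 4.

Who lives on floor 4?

Oren

With clue 1, Cyrus is ruled out for floor 4.
With clues 1–3, Jing is ruled out for floor 4.
With clues 1–4, Emil is ruled out for floor 4.
With clues 1–5, Beata is ruled out for floor 4.
So floor 4 is Oren.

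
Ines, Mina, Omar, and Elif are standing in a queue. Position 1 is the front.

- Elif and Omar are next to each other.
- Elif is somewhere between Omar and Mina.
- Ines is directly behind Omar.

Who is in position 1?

With clues 1–2, Elif is ruled out for position 1.
With clues 1–3, Ines and Omar are ruled out for position 1.
So position 1 is Mina.

Mina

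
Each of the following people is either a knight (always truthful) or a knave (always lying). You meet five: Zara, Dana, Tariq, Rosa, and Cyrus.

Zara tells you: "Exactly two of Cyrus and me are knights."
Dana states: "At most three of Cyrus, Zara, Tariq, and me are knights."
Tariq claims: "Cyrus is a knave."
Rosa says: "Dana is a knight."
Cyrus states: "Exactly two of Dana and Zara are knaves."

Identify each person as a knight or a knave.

Zara: knave, Dana: knight, Tariq: knight, Rosa: knight, Cyrus: knave

Consider Zara. Suppose Zara is a knight.
Then no assignment of the remaining roles makes every statement match its speaker's type — contradiction.
So Zara is a knave.
With that fixed, Dana's statement is true, so Dana is a knight.
With that fixed, Rosa's statement is true, so Rosa is a knight.
With that fixed, Cyrus's statement is false, so Cyrus is a knave.
With that fixed, Tariq's statement is true, so Tariq is a knight.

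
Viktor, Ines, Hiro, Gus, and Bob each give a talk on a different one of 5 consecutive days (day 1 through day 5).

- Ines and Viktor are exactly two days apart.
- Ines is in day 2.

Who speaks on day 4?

With clues 1–2, Bob, Gus, Hiro, and Ines are ruled out for day 4.
So day 4 is Viktor.

Viktor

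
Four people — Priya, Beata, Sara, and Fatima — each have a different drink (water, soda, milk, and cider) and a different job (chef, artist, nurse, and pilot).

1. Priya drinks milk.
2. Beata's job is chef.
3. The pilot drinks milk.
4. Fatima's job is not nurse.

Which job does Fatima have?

With clues 1–2, chef is impossible for Fatima's job.
With clues 1–3, pilot is impossible for Fatima's job.
With clues 1–4, nurse is impossible for Fatima's job.
That leaves artist.

artist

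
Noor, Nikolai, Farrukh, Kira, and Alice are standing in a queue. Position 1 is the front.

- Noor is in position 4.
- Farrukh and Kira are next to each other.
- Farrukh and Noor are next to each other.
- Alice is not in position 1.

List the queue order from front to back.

Nikolai, Kira, Farrukh, Noor, Alice

From clue 1: Noor → position 4.
From clues 1–2: Nikolai is in {1,3,5}.
From clues 1–3: Kira → position 2, Farrukh → position 3.
From clues 1–4: Nikolai → position 1, Alice → position 5.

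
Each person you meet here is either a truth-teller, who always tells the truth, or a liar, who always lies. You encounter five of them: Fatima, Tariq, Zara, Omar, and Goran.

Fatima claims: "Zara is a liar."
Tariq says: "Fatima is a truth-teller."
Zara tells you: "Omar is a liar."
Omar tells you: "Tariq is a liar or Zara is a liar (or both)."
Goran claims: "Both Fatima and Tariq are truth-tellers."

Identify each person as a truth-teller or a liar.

Fatima: truth-teller, Tariq: truth-teller, Zara: liar, Omar: truth-teller, Goran: truth-teller

Consider Fatima. Suppose Fatima is a liar.
Then no assignment of the remaining roles makes every statement match its speaker's type — contradiction.
So Fatima is a truth-teller.
With that fixed, Tariq's statement is true, so Tariq is a truth-teller.
With that fixed, Goran's statement is true, so Goran is a truth-teller.
Consider Zara. Suppose Zara is a truth-teller.
Then Fatima's statement comes out false, contradicting Fatima being a truth-teller.
So Zara is a liar.
With that fixed, Omar's statement is true, so Omar is a truth-teller.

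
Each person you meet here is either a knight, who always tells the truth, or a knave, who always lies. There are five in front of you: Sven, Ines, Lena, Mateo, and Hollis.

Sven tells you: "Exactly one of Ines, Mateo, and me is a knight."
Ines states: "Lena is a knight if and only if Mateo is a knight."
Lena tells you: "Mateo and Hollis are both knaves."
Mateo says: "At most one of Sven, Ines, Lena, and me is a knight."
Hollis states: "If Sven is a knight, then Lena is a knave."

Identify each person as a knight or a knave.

Consider Sven. Suppose Sven is a knave.
Then no assignment of the remaining roles makes every statement match its speaker's type — contradiction.
So Sven is a knight.
Consider Ines. Suppose Ines is a knight.
Then Sven's statement comes out false, contradicting Sven being a knight.
So Ines is a knave.
Consider Lena. Suppose Lena is a knave.
Then whichever role Mateo has, Mateo's statement has the wrong truth value — contradiction.
So Lena is a knight.
With that fixed, Mateo's statement is false, so Mateo is a knave.
With that fixed, Hollis's statement is false, so Hollis is a knave.

Sven: knight, Ines: knave, Lena: knight, Mateo: knave, Hollis: knave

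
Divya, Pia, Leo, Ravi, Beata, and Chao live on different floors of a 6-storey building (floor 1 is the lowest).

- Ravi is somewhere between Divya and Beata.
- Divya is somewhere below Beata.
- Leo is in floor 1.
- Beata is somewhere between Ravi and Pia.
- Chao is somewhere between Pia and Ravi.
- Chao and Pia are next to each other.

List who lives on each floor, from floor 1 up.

Leo, Divya, Ravi, Beata, Chao, Pia

From clue 1: Ravi is in {2,3,4,5}.
From clues 1–2: Divya is in {1,2,3,4}.
From clues 1–3: Leo → floor 1.
From clues 1–4: Divya is in {2,3}.
From clues 1–5: Divya → floor 2, Ravi → floor 3, Pia → floor 6.
From clues 1–6: Beata → floor 4, Chao → floor 5.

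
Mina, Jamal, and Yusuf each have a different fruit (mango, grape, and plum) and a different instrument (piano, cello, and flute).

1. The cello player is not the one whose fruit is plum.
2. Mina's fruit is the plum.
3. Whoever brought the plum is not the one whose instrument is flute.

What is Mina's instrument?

With clues 1–2, cello is impossible for Mina's instrument.
With clues 1–3, flute is impossible for Mina's instrument.
That leaves piano.

piano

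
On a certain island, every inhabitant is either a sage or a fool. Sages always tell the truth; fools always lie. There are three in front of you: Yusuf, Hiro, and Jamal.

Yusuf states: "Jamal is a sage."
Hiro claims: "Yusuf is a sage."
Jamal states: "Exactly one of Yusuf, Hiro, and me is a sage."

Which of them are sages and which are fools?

Yusuf: fool, Hiro: fool, Jamal: fool

Consider Yusuf. Suppose Yusuf is a sage.
Then no assignment of the remaining roles makes every statement match its speaker's type — contradiction.
So Yusuf is a fool.
With that fixed, Hiro's statement is false, so Hiro is a fool.
Consider Jamal. Suppose Jamal is a sage.
Then Yusuf's statement comes out true, contradicting Yusuf being a fool.
So Jamal is a fool.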